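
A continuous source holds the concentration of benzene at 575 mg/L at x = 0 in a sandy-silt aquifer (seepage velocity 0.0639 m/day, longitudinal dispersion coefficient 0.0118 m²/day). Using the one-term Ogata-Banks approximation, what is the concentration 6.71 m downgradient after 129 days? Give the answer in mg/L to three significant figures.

466 mg/L

For a continuous step input, C/C₀ ≈ ½·erfc((x−vt)/(2√(Dt))).
vt = 0.0639 × 129 = 8.2431 m and 2√(Dt) = 2√(0.0118 × 129) = 2.468 m.
Argument (x−vt)/(2√(Dt)) = (6.71 − 8.2431)/2.468 = -0.6212; ½·erfc(-0.6212) = 0.8102.
C = 575 × 0.8102 = 466 mg/L.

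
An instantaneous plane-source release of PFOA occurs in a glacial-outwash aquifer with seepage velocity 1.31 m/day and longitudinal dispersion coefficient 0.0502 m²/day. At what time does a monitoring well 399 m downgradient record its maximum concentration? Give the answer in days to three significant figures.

305 days

For the 1D instantaneous-source solution, setting ∂C/∂t = 0 at fixed x gives v²t² + 2Dt − x² = 0, so t = (√(D² + v²x²) − D)/v².
√(D² + v²x²) = √(0.0502² + 1.31² × 399²) = 522.7; v² = 1.7161.
t = (522.7 − 0.0502)/1.7161 = 305 days (vs. the pure-advection estimate x/v = 305 d).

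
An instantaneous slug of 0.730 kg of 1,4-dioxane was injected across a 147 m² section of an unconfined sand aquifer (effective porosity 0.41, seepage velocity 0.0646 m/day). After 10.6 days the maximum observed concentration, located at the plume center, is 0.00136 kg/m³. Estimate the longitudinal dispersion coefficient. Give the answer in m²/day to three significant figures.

At the plume center C_max = M/(n_e·A·√(4πDt)), so D = M²/(4πt·(n_e·A·C_max)²).
n_e·A·C_max = 0.41 × 147 × 0.00136 = 0.08197 kg/m.
D = 0.730²/(4π × 10.6 × 0.08197²) = 0.595 m²/day.

0.595 m²/day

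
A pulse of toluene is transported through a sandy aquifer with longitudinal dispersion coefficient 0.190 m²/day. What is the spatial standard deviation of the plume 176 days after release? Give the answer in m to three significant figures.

8.18 m

Dispersive spreading gives a Gaussian with σ² = 2Dt; advection only shifts the center.
σ = √(2 × 0.190 × 176) = 8.18 m.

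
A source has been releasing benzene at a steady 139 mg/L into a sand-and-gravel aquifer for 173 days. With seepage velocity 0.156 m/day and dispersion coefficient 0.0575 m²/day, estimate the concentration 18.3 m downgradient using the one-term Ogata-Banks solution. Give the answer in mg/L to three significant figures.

135 mg/L

For a continuous step input, C/C₀ ≈ ½·erfc((x−vt)/(2√(Dt))).
vt = 0.156 × 173 = 26.988 m and 2√(Dt) = 2√(0.0575 × 173) = 6.308 m.
Argument (x−vt)/(2√(Dt)) = (18.3 − 26.988)/6.308 = -1.377; ½·erfc(-1.377) = 0.9743.
C = 139 × 0.9743 = 135 mg/L.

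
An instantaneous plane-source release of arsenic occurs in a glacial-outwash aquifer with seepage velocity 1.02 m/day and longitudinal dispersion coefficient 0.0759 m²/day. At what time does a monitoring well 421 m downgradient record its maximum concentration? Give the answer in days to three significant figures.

For the 1D instantaneous-source solution, setting ∂C/∂t = 0 at fixed x gives v²t² + 2Dt − x² = 0, so t = (√(D² + v²x²) − D)/v².
√(D² + v²x²) = √(0.0759² + 1.02² × 421²) = 429.4; v² = 1.0404.
t = (429.4 − 0.0759)/1.0404 = 413 days (vs. the pure-advection estimate x/v = 413 d).

413 days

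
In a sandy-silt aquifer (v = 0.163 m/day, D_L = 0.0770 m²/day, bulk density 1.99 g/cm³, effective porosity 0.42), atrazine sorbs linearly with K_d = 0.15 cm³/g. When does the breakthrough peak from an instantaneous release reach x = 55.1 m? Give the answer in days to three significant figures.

Retardation factor R = 1 + ρ_b·K_d/n = 1 + 1.99 × 0.15/0.42 = 1.711.
Sorption retards both mechanisms: v_R = v/R = 0.09527 m/day, D_R = D/R = 0.04500 m²/day.
Peak time from v_R²t² + 2D_R t − x² = 0: t = (√(D_R² + v_R²x²) − D_R)/v_R².
√(D_R² + v_R²x²) = √(0.04500² + 0.09527² × 55.1²) = 5.250; v_R² = 0.009076.
t = (5.250 − 0.04500)/0.009076 = 573 days.

573 days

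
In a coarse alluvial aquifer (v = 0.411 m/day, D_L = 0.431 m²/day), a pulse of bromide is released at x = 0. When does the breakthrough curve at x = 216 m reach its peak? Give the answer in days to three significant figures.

523 days

For the 1D instantaneous-source solution, setting ∂C/∂t = 0 at fixed x gives v²t² + 2Dt − x² = 0, so t = (√(D² + v²x²) − D)/v².
√(D² + v²x²) = √(0.431² + 0.411² × 216²) = 88.78; v² = 0.168921.
t = (88.78 − 0.431)/0.168921 = 523 days (vs. the pure-advection estimate x/v = 526 d).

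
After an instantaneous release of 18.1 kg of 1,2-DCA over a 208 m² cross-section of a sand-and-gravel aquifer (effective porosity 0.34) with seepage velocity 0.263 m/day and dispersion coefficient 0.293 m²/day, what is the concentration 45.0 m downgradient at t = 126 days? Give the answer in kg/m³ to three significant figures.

0.00458 kg/m³

For an instantaneous plane source, C(x,t) = M/(n_e·A·√(4πDt)) · exp(−(x−vt)²/(4Dt)), with n_e·A the pore (flow) area.
Plume center vt = 0.263 × 126 = 33.138 m, so the well at 45.0 m is 11.862 m downgradient of the peak.
√(4πDt) = 21.54 m, giving peak height M/(n_e·A·√(4πDt)) = 18.1/(0.34 × 208 × 21.54) = 0.01188 kg/m³.
(x−vt)²/(4Dt) = (11.862)²/(4 × 0.293 × 126) = 0.9528; exp(−0.9528) = 0.3857.
C = 0.01188 × 0.3857 = 0.00458 kg/m³.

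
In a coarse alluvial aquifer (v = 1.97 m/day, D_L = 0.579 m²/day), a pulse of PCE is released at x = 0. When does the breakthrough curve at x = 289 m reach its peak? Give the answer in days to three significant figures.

For the 1D instantaneous-source solution, setting ∂C/∂t = 0 at fixed x gives v²t² + 2Dt − x² = 0, so t = (√(D² + v²x²) − D)/v².
√(D² + v²x²) = √(0.579² + 1.97² × 289²) = 569.3; v² = 3.8809.
t = (569.3 − 0.579)/3.8809 = 147 days (vs. the pure-advection estimate x/v = 147 d).

147 days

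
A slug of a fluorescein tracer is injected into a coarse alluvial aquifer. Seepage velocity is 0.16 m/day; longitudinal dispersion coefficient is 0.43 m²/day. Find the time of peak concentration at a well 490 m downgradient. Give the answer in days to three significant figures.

3050 days

For the 1D instantaneous-source solution, setting ∂C/∂t = 0 at fixed x gives v²t² + 2Dt − x² = 0, so t = (√(D² + v²x²) − D)/v².
√(D² + v²x²) = √(0.43² + 0.16² × 490²) = 78.40; v² = 0.0256.
t = (78.40 − 0.43)/0.0256 = 3050 days (vs. the pure-advection estimate x/v = 3060 d).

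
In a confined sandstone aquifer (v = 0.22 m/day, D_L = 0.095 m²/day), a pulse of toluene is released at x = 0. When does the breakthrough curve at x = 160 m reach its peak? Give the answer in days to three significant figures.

725 days

For the 1D instantaneous-source solution, setting ∂C/∂t = 0 at fixed x gives v²t² + 2Dt − x² = 0, so t = (√(D² + v²x²) − D)/v².
√(D² + v²x²) = √(0.095² + 0.22² × 160²) = 35.20; v² = 0.0484.
t = (35.20 − 0.095)/0.0484 = 725 days (vs. the pure-advection estimate x/v = 727 d).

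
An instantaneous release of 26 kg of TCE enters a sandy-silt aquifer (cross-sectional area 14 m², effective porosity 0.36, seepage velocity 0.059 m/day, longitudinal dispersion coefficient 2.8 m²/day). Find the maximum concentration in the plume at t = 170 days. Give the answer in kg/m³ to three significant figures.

The peak of an instantaneous 1D plume sits at x = vt; there the Gaussian factor is 1 and C_max = M/(n_e·A·√(4πDt)), where n_e·A is the pore area the mass is dissolved in.
√(4πDt) = √(4π × 2.8 × 170) = 77.34 m, so C_max = 26/(0.36 × 14 × 77.34) = 0.0667 kg/m³.

0.0667 kg/m³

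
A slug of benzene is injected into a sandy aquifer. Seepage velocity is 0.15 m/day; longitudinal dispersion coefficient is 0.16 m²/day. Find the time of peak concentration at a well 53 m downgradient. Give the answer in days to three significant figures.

346 days

For the 1D instantaneous-source solution, setting ∂C/∂t = 0 at fixed x gives v²t² + 2Dt − x² = 0, so t = (√(D² + v²x²) − D)/v².
√(D² + v²x²) = √(0.16² + 0.15² × 53²) = 7.952; v² = 0.0225.
t = (7.952 − 0.16)/0.0225 = 346 days (vs. the pure-advection estimate x/v = 353 d).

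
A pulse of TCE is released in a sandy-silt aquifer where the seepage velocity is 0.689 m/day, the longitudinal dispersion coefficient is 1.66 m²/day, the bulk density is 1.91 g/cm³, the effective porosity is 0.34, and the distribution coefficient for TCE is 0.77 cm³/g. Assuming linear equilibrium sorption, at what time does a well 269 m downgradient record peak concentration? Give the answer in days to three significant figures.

2060 days

Retardation factor R = 1 + ρ_b·K_d/n = 1 + 1.91 × 0.77/0.34 = 5.326.
Sorption retards both mechanisms: v_R = v/R = 0.1294 m/day, D_R = D/R = 0.3117 m²/day.
Peak time from v_R²t² + 2D_R t − x² = 0: t = (√(D_R² + v_R²x²) − D_R)/v_R².
√(D_R² + v_R²x²) = √(0.3117² + 0.1294² × 269²) = 34.81; v_R² = 0.01674.
t = (34.81 − 0.3117)/0.01674 = 2060 days.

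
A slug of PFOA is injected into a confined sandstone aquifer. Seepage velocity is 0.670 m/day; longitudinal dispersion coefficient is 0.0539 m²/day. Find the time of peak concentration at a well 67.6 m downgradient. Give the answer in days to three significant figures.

101 days

For the 1D instantaneous-source solution, setting ∂C/∂t = 0 at fixed x gives v²t² + 2Dt − x² = 0, so t = (√(D² + v²x²) − D)/v².
√(D² + v²x²) = √(0.0539² + 0.670² × 67.6²) = 45.29; v² = 0.4489.
t = (45.29 − 0.0539)/0.4489 = 101 days (vs. the pure-advection estimate x/v = 101 d).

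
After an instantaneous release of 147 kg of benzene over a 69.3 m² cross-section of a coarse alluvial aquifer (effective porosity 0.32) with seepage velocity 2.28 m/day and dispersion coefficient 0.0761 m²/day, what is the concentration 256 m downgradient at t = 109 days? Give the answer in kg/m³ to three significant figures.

For an instantaneous plane source, C(x,t) = M/(n_e·A·√(4πDt)) · exp(−(x−vt)²/(4Dt)), with n_e·A the pore (flow) area.
Plume center vt = 2.28 × 109 = 248.52 m, so the well at 256 m is 7.48 m downgradient of the peak.
√(4πDt) = 10.21 m, giving peak height M/(n_e·A·√(4πDt)) = 147/(0.32 × 69.3 × 10.21) = 0.6492 kg/m³.
(x−vt)²/(4Dt) = (7.48)²/(4 × 0.0761 × 109) = 1.686; exp(−1.686) = 0.1853.
C = 0.6492 × 0.1853 = 0.120 kg/m³.

0.120 kg/m³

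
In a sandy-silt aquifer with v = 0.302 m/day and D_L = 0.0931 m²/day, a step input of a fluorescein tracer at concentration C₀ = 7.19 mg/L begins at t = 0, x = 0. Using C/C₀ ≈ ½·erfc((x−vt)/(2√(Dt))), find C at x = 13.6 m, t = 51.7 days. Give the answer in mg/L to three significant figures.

For a continuous step input, C/C₀ ≈ ½·erfc((x−vt)/(2√(Dt))).
vt = 0.302 × 51.7 = 15.6134 m and 2√(Dt) = 2√(0.0931 × 51.7) = 4.388 m.
Argument (x−vt)/(2√(Dt)) = (13.6 − 15.6134)/4.388 = -0.4588; ½·erfc(-0.4588) = 0.7418.
C = 7.19 × 0.7418 = 5.33 mg/L.

5.33 mg/L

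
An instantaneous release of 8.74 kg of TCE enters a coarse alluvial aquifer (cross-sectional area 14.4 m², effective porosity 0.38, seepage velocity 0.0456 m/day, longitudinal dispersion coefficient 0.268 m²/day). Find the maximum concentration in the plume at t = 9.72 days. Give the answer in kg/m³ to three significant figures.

0.279 kg/m³

The peak of an instantaneous 1D plume sits at x = vt; there the Gaussian factor is 1 and C_max = M/(n_e·A·√(4πDt)), where n_e·A is the pore area the mass is dissolved in.
√(4πDt) = √(4π × 0.268 × 9.72) = 5.721 m, so C_max = 8.74/(0.38 × 14.4 × 5.721) = 0.279 kg/m³.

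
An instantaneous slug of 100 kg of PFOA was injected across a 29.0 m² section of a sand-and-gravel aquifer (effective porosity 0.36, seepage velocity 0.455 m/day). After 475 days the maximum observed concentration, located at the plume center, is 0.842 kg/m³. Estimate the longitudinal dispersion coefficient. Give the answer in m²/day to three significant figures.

At the plume center C_max = M/(n_e·A·√(4πDt)), so D = M²/(4πt·(n_e·A·C_max)²).
n_e·A·C_max = 0.36 × 29.0 × 0.842 = 8.790 kg/m.
D = 100²/(4π × 475 × 8.790²) = 0.0217 m²/day.

0.0217 m²/day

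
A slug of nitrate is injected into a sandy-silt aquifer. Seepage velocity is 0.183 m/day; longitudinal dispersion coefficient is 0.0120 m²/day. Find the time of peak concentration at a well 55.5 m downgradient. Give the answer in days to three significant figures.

303 days

For the 1D instantaneous-source solution, setting ∂C/∂t = 0 at fixed x gives v²t² + 2Dt − x² = 0, so t = (√(D² + v²x²) − D)/v².
√(D² + v²x²) = √(0.0120² + 0.183² × 55.5²) = 10.16; v² = 0.033489.
t = (10.16 − 0.0120)/0.033489 = 303 days (vs. the pure-advection estimate x/v = 303 d).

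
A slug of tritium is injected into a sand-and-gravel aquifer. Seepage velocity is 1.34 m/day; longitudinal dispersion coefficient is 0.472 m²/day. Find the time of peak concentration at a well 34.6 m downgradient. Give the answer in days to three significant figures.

For the 1D instantaneous-source solution, setting ∂C/∂t = 0 at fixed x gives v²t² + 2Dt − x² = 0, so t = (√(D² + v²x²) − D)/v².
√(D² + v²x²) = √(0.472² + 1.34² × 34.6²) = 46.37; v² = 1.7956.
t = (46.37 − 0.472)/1.7956 = 25.6 days (vs. the pure-advection estimate x/v = 25.8 d).

25.6 days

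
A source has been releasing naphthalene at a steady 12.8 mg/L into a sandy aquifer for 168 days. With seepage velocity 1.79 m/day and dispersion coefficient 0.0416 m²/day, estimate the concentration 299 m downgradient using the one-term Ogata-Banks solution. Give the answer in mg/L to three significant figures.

For a continuous step input, C/C₀ ≈ ½·erfc((x−vt)/(2√(Dt))).
vt = 1.79 × 168 = 300.72 m and 2√(Dt) = 2√(0.0416 × 168) = 5.287 m.
Argument (x−vt)/(2√(Dt)) = (299 − 300.72)/5.287 = -0.3253; ½·erfc(-0.3253) = 0.6773.
C = 12.8 × 0.6773 = 8.67 mg/L.

8.67 mg/L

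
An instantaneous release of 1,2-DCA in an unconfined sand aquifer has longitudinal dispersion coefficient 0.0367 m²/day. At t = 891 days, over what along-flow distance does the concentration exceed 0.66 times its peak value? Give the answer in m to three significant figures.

The plume is Gaussian with σ = √(2Dt) = √(2 × 0.0367 × 891) = 8.087 m.
C/C_peak = exp(−Δx²/(2σ²)) = 0.66 ⇒ Δx = σ·√(−2 ln 0.66) = 8.087 × 0.9116 = 7.372 m.
Width = 2Δx = 14.7 m.

14.7 m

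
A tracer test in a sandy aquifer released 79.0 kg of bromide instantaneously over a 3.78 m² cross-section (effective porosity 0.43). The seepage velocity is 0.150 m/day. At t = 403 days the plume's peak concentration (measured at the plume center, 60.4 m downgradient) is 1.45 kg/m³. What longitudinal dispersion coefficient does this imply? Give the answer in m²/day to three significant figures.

0.222 m²/day

At the plume center C_max = M/(n_e·A·√(4πDt)), so D = M²/(4πt·(n_e·A·C_max)²).
n_e·A·C_max = 0.43 × 3.78 × 1.45 = 2.357 kg/m.
D = 79.0²/(4π × 403 × 2.357²) = 0.222 m²/day.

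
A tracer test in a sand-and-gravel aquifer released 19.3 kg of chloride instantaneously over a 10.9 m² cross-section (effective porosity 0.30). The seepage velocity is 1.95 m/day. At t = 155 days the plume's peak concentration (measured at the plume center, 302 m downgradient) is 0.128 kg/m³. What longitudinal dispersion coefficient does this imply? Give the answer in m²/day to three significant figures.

1.09 m²/day

At the plume center C_max = M/(n_e·A·√(4πDt)), so D = M²/(4πt·(n_e·A·C_max)²).
n_e·A·C_max = 0.30 × 10.9 × 0.128 = 0.4186 kg/m.
D = 19.3²/(4π × 155 × 0.4186²) = 1.09 m²/day.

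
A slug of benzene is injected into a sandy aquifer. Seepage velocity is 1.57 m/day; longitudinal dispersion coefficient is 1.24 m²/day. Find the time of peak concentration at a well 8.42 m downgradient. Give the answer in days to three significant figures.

For the 1D instantaneous-source solution, setting ∂C/∂t = 0 at fixed x gives v²t² + 2Dt − x² = 0, so t = (√(D² + v²x²) − D)/v².
√(D² + v²x²) = √(1.24² + 1.57² × 8.42²) = 13.28; v² = 2.4649.
t = (13.28 − 1.24)/2.4649 = 4.88 days (vs. the pure-advection estimate x/v = 5.36 d).

4.88 days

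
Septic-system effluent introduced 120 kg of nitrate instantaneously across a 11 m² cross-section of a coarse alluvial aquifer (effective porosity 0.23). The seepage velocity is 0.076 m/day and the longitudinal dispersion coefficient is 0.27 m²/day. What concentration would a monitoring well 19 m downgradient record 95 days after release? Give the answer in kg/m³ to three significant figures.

0.683 kg/m³

For an instantaneous plane source, C(x,t) = M/(n_e·A·√(4πDt)) · exp(−(x−vt)²/(4Dt)), with n_e·A the pore (flow) area.
Plume center vt = 0.076 × 95 = 7.22 m, so the well at 19 m is 11.78 m downgradient of the peak.
√(4πDt) = 17.95 m, giving peak height M/(n_e·A·√(4πDt)) = 120/(0.23 × 11 × 17.95) = 2.642 kg/m³.
(x−vt)²/(4Dt) = (11.78)²/(4 × 0.27 × 95) = 1.353; exp(−1.353) = 0.2585.
C = 2.642 × 0.2585 = 0.683 kg/m³.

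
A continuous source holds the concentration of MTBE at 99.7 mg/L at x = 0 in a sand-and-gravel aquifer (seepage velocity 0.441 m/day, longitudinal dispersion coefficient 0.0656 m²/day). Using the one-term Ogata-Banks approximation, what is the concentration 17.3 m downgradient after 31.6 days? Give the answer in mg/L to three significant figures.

For a continuous step input, C/C₀ ≈ ½·erfc((x−vt)/(2√(Dt))).
vt = 0.441 × 31.6 = 13.9356 m and 2√(Dt) = 2√(0.0656 × 31.6) = 2.880 m.
Argument (x−vt)/(2√(Dt)) = (17.3 − 13.9356)/2.880 = 1.168; ½·erfc(1.168) = 0.04929.
C = 99.7 × 0.04929 = 4.91 mg/L.

4.91 mg/L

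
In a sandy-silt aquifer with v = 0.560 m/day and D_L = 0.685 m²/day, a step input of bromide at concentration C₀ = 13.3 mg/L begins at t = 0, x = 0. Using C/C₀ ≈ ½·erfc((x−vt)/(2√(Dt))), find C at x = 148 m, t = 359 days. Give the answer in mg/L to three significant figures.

For a continuous step input, C/C₀ ≈ ½·erfc((x−vt)/(2√(Dt))).
vt = 0.560 × 359 = 201.04 m and 2√(Dt) = 2√(0.685 × 359) = 31.36 m.
Argument (x−vt)/(2√(Dt)) = (148 − 201.04)/31.36 = -1.691; ½·erfc(-1.691) = 0.9916.
C = 13.3 × 0.9916 = 13.2 mg/L.

13.2 mg/L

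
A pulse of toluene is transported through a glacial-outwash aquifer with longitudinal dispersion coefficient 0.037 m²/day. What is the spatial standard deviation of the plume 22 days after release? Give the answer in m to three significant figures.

1.28 m

Dispersive spreading gives a Gaussian with σ² = 2Dt; advection only shifts the center.
σ = √(2 × 0.037 × 22) = 1.28 m.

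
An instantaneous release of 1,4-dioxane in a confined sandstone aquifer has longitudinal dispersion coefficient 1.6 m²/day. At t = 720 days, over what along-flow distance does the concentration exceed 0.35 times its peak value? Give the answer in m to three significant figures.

The plume is Gaussian with σ = √(2Dt) = √(2 × 1.6 × 720) = 48.00 m.
C/C_peak = exp(−Δx²/(2σ²)) = 0.35 ⇒ Δx = σ·√(−2 ln 0.35) = 48.00 × 1.449 = 69.55 m.
Width = 2Δx = 139 m.

139 m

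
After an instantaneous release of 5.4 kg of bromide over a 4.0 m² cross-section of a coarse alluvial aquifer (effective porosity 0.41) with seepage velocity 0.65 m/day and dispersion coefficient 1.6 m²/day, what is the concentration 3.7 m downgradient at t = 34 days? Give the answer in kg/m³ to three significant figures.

For an instantaneous plane source, C(x,t) = M/(n_e·A·√(4πDt)) · exp(−(x−vt)²/(4Dt)), with n_e·A the pore (flow) area.
Plume center vt = 0.65 × 34 = 22.1 m, so the well at 3.7 m is 18.4 m upgradient of the peak.
√(4πDt) = 26.15 m, giving peak height M/(n_e·A·√(4πDt)) = 5.4/(0.41 × 4.0 × 26.15) = 0.1259 kg/m³.
(x−vt)²/(4Dt) = (-18.4)²/(4 × 1.6 × 34) = 1.556; exp(−1.556) = 0.2110.
C = 0.1259 × 0.2110 = 0.0266 kg/m³.

0.0266 kg/m³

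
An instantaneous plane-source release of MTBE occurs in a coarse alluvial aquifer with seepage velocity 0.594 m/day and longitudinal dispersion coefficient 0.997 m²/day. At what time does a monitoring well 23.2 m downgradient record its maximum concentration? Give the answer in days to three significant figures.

36.3 days

For the 1D instantaneous-source solution, setting ∂C/∂t = 0 at fixed x gives v²t² + 2Dt − x² = 0, so t = (√(D² + v²x²) − D)/v².
√(D² + v²x²) = √(0.997² + 0.594² × 23.2²) = 13.82; v² = 0.352836.
t = (13.82 − 0.997)/0.352836 = 36.3 days (vs. the pure-advection estimate x/v = 39.1 d).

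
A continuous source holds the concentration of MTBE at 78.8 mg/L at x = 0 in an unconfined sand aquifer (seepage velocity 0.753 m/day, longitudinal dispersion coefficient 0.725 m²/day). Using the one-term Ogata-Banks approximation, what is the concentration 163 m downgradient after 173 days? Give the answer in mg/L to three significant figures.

1.53 mg/L

For a continuous step input, C/C₀ ≈ ½·erfc((x−vt)/(2√(Dt))).
vt = 0.753 × 173 = 130.269 m and 2√(Dt) = 2√(0.725 × 173) = 22.40 m.
Argument (x−vt)/(2√(Dt)) = (163 − 130.269)/22.40 = 1.461; ½·erfc(1.461) = 0.01941.
C = 78.8 × 0.01941 = 1.53 mg/L.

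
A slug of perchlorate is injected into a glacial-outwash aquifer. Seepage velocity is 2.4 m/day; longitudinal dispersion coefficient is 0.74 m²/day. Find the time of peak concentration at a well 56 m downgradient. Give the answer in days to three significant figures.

For the 1D instantaneous-source solution, setting ∂C/∂t = 0 at fixed x gives v²t² + 2Dt − x² = 0, so t = (√(D² + v²x²) − D)/v².
√(D² + v²x²) = √(0.74² + 2.4² × 56²) = 134.4; v² = 5.76.
t = (134.4 − 0.74)/5.76 = 23.2 days (vs. the pure-advection estimate x/v = 23.3 d).

23.2 days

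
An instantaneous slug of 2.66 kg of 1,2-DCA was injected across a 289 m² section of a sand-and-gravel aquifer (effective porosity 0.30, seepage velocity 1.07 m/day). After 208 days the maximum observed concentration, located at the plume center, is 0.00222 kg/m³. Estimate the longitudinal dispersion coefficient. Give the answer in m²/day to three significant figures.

At the plume center C_max = M/(n_e·A·√(4πDt)), so D = M²/(4πt·(n_e·A·C_max)²).
n_e·A·C_max = 0.30 × 289 × 0.00222 = 0.1925 kg/m.
D = 2.66²/(4π × 208 × 0.1925²) = 0.0731 m²/day.

0.0731 m²/day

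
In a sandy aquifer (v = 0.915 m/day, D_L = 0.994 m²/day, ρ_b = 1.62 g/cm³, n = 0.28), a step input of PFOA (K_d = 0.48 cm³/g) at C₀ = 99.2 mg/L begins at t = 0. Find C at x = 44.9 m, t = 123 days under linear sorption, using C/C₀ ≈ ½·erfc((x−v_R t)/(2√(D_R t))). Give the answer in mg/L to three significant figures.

3.00 mg/L

Retardation factor R = 1 + ρ_b·K_d/n = 1 + 1.62 × 0.48/0.28 = 3.777.
Sorption retards both mechanisms: v_R = v/R = 0.2423 m/day, D_R = D/R = 0.2632 m²/day.
v_R·t = 0.2423 × 123 = 29.8029 m; 2√(D_R t) = 11.38 m; argument = (44.9 − 29.8029)/11.38 = 1.327.
C = C₀ × ½·erfc(1.327) = 99.2 × 0.03028 = 3.00 mg/L.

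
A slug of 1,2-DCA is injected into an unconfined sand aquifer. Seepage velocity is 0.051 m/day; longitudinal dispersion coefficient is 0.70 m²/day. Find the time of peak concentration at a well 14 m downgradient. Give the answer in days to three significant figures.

115 days

For the 1D instantaneous-source solution, setting ∂C/∂t = 0 at fixed x gives v²t² + 2Dt − x² = 0, so t = (√(D² + v²x²) − D)/v².
√(D² + v²x²) = √(0.70² + 0.051² × 14²) = 0.9999; v² = 0.002601.
t = (0.9999 − 0.70)/0.002601 = 115 days (vs. the pure-advection estimate x/v = 275 d).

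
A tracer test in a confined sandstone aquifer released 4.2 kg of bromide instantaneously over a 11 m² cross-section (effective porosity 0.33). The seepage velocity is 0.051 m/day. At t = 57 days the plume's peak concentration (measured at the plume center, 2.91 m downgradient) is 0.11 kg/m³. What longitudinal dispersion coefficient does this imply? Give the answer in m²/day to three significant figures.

0.154 m²/day

At the plume center C_max = M/(n_e·A·√(4πDt)), so D = M²/(4πt·(n_e·A·C_max)²).
n_e·A·C_max = 0.33 × 11 × 0.11 = 0.3993 kg/m.
D = 4.2²/(4π × 57 × 0.3993²) = 0.154 m²/day.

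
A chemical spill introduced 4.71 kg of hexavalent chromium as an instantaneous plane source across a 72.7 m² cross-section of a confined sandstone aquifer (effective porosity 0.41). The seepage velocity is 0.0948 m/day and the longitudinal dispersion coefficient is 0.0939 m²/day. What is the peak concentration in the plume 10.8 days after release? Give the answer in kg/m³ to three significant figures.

The peak of an instantaneous 1D plume sits at x = vt; there the Gaussian factor is 1 and C_max = M/(n_e·A·√(4πDt)), where n_e·A is the pore area the mass is dissolved in.
√(4πDt) = √(4π × 0.0939 × 10.8) = 3.570 m, so C_max = 4.71/(0.41 × 72.7 × 3.570) = 0.0443 kg/m³.

0.0443 kg/m³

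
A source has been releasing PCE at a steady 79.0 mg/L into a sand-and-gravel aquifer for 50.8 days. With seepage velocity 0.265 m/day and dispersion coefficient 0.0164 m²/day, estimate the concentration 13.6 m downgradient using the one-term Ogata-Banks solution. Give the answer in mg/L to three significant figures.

For a continuous step input, C/C₀ ≈ ½·erfc((x−vt)/(2√(Dt))).
vt = 0.265 × 50.8 = 13.462 m and 2√(Dt) = 2√(0.0164 × 50.8) = 1.826 m.
Argument (x−vt)/(2√(Dt)) = (13.6 − 13.462)/1.826 = 0.07558; ½·erfc(0.07558) = 0.4574.
C = 79.0 × 0.4574 = 36.1 mg/L.

36.1 mg/L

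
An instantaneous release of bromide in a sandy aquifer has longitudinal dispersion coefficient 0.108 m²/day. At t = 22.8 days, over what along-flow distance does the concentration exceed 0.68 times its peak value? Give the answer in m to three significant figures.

3.90 m

The plume is Gaussian with σ = √(2Dt) = √(2 × 0.108 × 22.8) = 2.219 m.
C/C_peak = exp(−Δx²/(2σ²)) = 0.68 ⇒ Δx = σ·√(−2 ln 0.68) = 2.219 × 0.8783 = 1.949 m.
Width = 2Δx = 3.90 m.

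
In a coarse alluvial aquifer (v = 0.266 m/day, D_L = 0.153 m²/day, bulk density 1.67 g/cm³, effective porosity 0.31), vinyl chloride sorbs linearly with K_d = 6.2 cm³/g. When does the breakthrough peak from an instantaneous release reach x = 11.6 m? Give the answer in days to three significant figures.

1430 days

Retardation factor R = 1 + ρ_b·K_d/n = 1 + 1.67 × 6.2/0.31 = 34.40.
Sorption retards both mechanisms: v_R = v/R = 0.007733 m/day, D_R = D/R = 0.004448 m²/day.
Peak time from v_R²t² + 2D_R t − x² = 0: t = (√(D_R² + v_R²x²) − D_R)/v_R².
√(D_R² + v_R²x²) = √(0.004448² + 0.007733² × 11.6²) = 0.08981; v_R² = 5.980e-05.
t = (0.08981 − 0.004448)/5.980e-05 = 1430 days.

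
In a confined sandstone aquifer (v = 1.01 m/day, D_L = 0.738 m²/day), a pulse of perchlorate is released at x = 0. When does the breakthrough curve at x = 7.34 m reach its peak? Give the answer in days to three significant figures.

6.58 days

For the 1D instantaneous-source solution, setting ∂C/∂t = 0 at fixed x gives v²t² + 2Dt − x² = 0, so t = (√(D² + v²x²) − D)/v².
√(D² + v²x²) = √(0.738² + 1.01² × 7.34²) = 7.450; v² = 1.0201.
t = (7.450 − 0.738)/1.0201 = 6.58 days (vs. the pure-advection estimate x/v = 7.27 d).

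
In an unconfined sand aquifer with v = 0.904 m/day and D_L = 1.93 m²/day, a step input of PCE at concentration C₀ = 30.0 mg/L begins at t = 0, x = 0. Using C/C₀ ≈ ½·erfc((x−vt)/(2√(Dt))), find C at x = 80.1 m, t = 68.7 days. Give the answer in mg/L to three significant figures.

4.04 mg/L

For a continuous step input, C/C₀ ≈ ½·erfc((x−vt)/(2√(Dt))).
vt = 0.904 × 68.7 = 62.1048 m and 2√(Dt) = 2√(1.93 × 68.7) = 23.03 m.
Argument (x−vt)/(2√(Dt)) = (80.1 − 62.1048)/23.03 = 0.7814; ½·erfc(0.7814) = 0.1346.
C = 30.0 × 0.1346 = 4.04 mg/L.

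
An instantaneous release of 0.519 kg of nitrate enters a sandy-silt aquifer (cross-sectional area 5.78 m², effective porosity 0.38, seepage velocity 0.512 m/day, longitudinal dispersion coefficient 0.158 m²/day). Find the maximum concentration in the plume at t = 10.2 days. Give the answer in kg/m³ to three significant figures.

0.0525 kg/m³

The peak of an instantaneous 1D plume sits at x = vt; there the Gaussian factor is 1 and C_max = M/(n_e·A·√(4πDt)), where n_e·A is the pore area the mass is dissolved in.
√(4πDt) = √(4π × 0.158 × 10.2) = 4.500 m, so C_max = 0.519/(0.38 × 5.78 × 4.500) = 0.0525 kg/m³.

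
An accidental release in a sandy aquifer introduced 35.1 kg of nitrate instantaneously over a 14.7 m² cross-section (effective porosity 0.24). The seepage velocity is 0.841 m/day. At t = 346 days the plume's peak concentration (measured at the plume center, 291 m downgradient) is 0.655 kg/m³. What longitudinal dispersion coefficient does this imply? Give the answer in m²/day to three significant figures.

0.0531 m²/day

At the plume center C_max = M/(n_e·A·√(4πDt)), so D = M²/(4πt·(n_e·A·C_max)²).
n_e·A·C_max = 0.24 × 14.7 × 0.655 = 2.311 kg/m.
D = 35.1²/(4π × 346 × 2.311²) = 0.0531 m²/day.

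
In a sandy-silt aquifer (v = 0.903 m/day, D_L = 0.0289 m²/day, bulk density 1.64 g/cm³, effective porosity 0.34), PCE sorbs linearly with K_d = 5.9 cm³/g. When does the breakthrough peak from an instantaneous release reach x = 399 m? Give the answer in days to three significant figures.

Retardation factor R = 1 + ρ_b·K_d/n = 1 + 1.64 × 5.9/0.34 = 29.46.
Sorption retards both mechanisms: v_R = v/R = 0.03065 m/day, D_R = D/R = 0.0009810 m²/day.
Peak time from v_R²t² + 2D_R t − x² = 0: t = (√(D_R² + v_R²x²) − D_R)/v_R².
√(D_R² + v_R²x²) = √(0.0009810² + 0.03065² × 399²) = 12.23; v_R² = 0.0009394.
t = (12.23 − 0.0009810)/0.0009394 = 13000 days.

13000 days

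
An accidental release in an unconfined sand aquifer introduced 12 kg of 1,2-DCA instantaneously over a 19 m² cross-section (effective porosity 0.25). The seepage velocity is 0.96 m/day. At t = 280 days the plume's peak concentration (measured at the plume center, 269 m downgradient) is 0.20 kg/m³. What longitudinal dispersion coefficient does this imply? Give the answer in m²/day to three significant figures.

0.0453 m²/day

At the plume center C_max = M/(n_e·A·√(4πDt)), so D = M²/(4πt·(n_e·A·C_max)²).
n_e·A·C_max = 0.25 × 19 × 0.20 = 0.9500 kg/m.
D = 12²/(4π × 280 × 0.9500²) = 0.0453 m²/day.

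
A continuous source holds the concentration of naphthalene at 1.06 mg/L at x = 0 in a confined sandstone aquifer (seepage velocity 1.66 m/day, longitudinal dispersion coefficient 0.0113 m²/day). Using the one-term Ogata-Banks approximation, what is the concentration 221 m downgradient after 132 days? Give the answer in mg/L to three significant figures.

For a continuous step input, C/C₀ ≈ ½·erfc((x−vt)/(2√(Dt))).
vt = 1.66 × 132 = 219.12 m and 2√(Dt) = 2√(0.0113 × 132) = 2.443 m.
Argument (x−vt)/(2√(Dt)) = (221 − 219.12)/2.443 = 0.7695; ½·erfc(0.7695) = 0.1382.
C = 1.06 × 0.1382 = 0.146 mg/L.

0.146 mg/L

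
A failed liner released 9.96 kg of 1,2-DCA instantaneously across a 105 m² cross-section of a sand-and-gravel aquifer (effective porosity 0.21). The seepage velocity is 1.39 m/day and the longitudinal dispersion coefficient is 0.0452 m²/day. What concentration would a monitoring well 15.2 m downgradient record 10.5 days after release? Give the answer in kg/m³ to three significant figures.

0.153 kg/m³

For an instantaneous plane source, C(x,t) = M/(n_e·A·√(4πDt)) · exp(−(x−vt)²/(4Dt)), with n_e·A the pore (flow) area.
Plume center vt = 1.39 × 10.5 = 14.595 m, so the well at 15.2 m is 0.605 m downgradient of the peak.
√(4πDt) = 2.442 m, giving peak height M/(n_e·A·√(4πDt)) = 9.96/(0.21 × 105 × 2.442) = 0.1850 kg/m³.
(x−vt)²/(4Dt) = (0.605)²/(4 × 0.0452 × 10.5) = 0.1928; exp(−0.1928) = 0.8246.
C = 0.1850 × 0.8246 = 0.153 kg/m³.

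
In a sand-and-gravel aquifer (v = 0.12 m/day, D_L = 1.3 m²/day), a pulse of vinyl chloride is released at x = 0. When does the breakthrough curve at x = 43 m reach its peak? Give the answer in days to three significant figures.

For the 1D instantaneous-source solution, setting ∂C/∂t = 0 at fixed x gives v²t² + 2Dt − x² = 0, so t = (√(D² + v²x²) − D)/v².
√(D² + v²x²) = √(1.3² + 0.12² × 43²) = 5.321; v² = 0.0144.
t = (5.321 − 1.3)/0.0144 = 279 days (vs. the pure-advection estimate x/v = 358 d).

279 days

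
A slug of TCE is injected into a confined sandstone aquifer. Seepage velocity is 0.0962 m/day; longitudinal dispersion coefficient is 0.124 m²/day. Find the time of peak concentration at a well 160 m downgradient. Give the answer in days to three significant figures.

1650 days

For the 1D instantaneous-source solution, setting ∂C/∂t = 0 at fixed x gives v²t² + 2Dt − x² = 0, so t = (√(D² + v²x²) − D)/v².
√(D² + v²x²) = √(0.124² + 0.0962² × 160²) = 15.39; v² = 0.00925444.
t = (15.39 − 0.124)/0.00925444 = 1650 days (vs. the pure-advection estimate x/v = 1660 d).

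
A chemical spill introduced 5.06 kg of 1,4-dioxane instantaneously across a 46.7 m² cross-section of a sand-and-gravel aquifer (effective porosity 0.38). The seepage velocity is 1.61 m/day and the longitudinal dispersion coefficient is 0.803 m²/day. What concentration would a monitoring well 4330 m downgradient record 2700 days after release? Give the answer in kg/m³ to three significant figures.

For an instantaneous plane source, C(x,t) = M/(n_e·A·√(4πDt)) · exp(−(x−vt)²/(4Dt)), with n_e·A the pore (flow) area.
Plume center vt = 1.61 × 2700 = 4347 m, so the well at 4330 m is 17 m upgradient of the peak.
√(4πDt) = 165.1 m, giving peak height M/(n_e·A·√(4πDt)) = 5.06/(0.38 × 46.7 × 165.1) = 0.001727 kg/m³.
(x−vt)²/(4Dt) = (-17)²/(4 × 0.803 × 2700) = 0.03332; exp(−0.03332) = 0.9672.
C = 0.001727 × 0.9672 = 0.00167 kg/m³.

0.00167 kg/m³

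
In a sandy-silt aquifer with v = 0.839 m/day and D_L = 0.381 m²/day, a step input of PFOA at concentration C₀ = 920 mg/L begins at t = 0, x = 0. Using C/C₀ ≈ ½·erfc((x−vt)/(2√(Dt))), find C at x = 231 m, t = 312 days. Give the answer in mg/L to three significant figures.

For a continuous step input, C/C₀ ≈ ½·erfc((x−vt)/(2√(Dt))).
vt = 0.839 × 312 = 261.768 m and 2√(Dt) = 2√(0.381 × 312) = 21.81 m.
Argument (x−vt)/(2√(Dt)) = (231 − 261.768)/21.81 = -1.411; ½·erfc(-1.411) = 0.9770.
C = 920 × 0.9770 = 899 mg/L.

899 mg/L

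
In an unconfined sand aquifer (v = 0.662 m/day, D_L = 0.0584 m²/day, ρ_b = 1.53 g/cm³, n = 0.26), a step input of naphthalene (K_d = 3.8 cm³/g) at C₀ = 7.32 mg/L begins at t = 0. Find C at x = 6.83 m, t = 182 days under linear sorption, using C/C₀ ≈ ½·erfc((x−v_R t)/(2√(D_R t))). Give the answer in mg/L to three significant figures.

0.291 mg/L

Retardation factor R = 1 + ρ_b·K_d/n = 1 + 1.53 × 3.8/0.26 = 23.36.
Sorption retards both mechanisms: v_R = v/R = 0.02834 m/day, D_R = D/R = 0.002500 m²/day.
v_R·t = 0.02834 × 182 = 5.15788 m; 2√(D_R t) = 1.349 m; argument = (6.83 − 5.15788)/1.349 = 1.240.
C = C₀ × ½·erfc(1.240) = 7.32 × 0.03975 = 0.291 mg/L.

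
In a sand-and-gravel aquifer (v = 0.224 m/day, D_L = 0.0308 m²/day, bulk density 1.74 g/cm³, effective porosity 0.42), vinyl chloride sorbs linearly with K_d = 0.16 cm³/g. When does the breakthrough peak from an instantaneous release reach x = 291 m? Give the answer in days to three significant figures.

2160 days

Retardation factor R = 1 + ρ_b·K_d/n = 1 + 1.74 × 0.16/0.42 = 1.663.
Sorption retards both mechanisms: v_R = v/R = 0.1347 m/day, D_R = D/R = 0.01852 m²/day.
Peak time from v_R²t² + 2D_R t − x² = 0: t = (√(D_R² + v_R²x²) − D_R)/v_R².
√(D_R² + v_R²x²) = √(0.01852² + 0.1347² × 291²) = 39.20; v_R² = 0.01814.
t = (39.20 − 0.01852)/0.01814 = 2160 days.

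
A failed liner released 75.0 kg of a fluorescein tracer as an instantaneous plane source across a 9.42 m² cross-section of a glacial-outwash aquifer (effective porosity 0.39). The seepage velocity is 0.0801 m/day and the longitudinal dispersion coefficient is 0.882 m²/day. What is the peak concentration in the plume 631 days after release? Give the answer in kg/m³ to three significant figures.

The peak of an instantaneous 1D plume sits at x = vt; there the Gaussian factor is 1 and C_max = M/(n_e·A·√(4πDt)), where n_e·A is the pore area the mass is dissolved in.
√(4πDt) = √(4π × 0.882 × 631) = 83.63 m, so C_max = 75.0/(0.39 × 9.42 × 83.63) = 0.244 kg/m³.

0.244 kg/m³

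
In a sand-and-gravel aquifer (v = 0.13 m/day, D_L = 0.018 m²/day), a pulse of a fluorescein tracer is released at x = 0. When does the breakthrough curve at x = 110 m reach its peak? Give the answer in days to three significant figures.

For the 1D instantaneous-source solution, setting ∂C/∂t = 0 at fixed x gives v²t² + 2Dt − x² = 0, so t = (√(D² + v²x²) − D)/v².
√(D² + v²x²) = √(0.018² + 0.13² × 110²) = 14.30; v² = 0.0169.
t = (14.30 − 0.018)/0.0169 = 845 days (vs. the pure-advection estimate x/v = 846 d).

845 days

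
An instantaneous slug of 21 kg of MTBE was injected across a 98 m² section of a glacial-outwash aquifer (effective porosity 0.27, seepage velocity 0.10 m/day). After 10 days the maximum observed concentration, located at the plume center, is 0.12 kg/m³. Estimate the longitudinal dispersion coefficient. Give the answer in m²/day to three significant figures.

At the plume center C_max = M/(n_e·A·√(4πDt)), so D = M²/(4πt·(n_e·A·C_max)²).
n_e·A·C_max = 0.27 × 98 × 0.12 = 3.175 kg/m.
D = 21²/(4π × 10 × 3.175²) = 0.348 m²/day.

0.348 m²/day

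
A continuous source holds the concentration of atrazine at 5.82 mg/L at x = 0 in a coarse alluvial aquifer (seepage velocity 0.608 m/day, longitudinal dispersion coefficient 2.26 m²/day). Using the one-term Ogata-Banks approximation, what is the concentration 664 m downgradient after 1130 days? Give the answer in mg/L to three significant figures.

For a continuous step input, C/C₀ ≈ ½·erfc((x−vt)/(2√(Dt))).
vt = 0.608 × 1130 = 687.04 m and 2√(Dt) = 2√(2.26 × 1130) = 101.1 m.
Argument (x−vt)/(2√(Dt)) = (664 − 687.04)/101.1 = -0.2279; ½·erfc(-0.2279) = 0.6264.
C = 5.82 × 0.6264 = 3.65 mg/L.

3.65 mg/L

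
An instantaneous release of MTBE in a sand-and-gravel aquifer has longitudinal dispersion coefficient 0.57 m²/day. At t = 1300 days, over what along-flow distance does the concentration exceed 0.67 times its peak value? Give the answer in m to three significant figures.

The plume is Gaussian with σ = √(2Dt) = √(2 × 0.57 × 1300) = 38.50 m.
C/C_peak = exp(−Δx²/(2σ²)) = 0.67 ⇒ Δx = σ·√(−2 ln 0.67) = 38.50 × 0.8950 = 34.46 m.
Width = 2Δx = 68.9 m.

68.9 m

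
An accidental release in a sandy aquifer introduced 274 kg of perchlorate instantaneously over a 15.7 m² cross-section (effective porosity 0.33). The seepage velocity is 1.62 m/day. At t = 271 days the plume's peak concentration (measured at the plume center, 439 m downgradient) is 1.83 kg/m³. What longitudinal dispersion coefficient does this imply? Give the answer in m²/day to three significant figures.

At the plume center C_max = M/(n_e·A·√(4πDt)), so D = M²/(4πt·(n_e·A·C_max)²).
n_e·A·C_max = 0.33 × 15.7 × 1.83 = 9.481 kg/m.
D = 274²/(4π × 271 × 9.481²) = 0.245 m²/day.

0.245 m²/day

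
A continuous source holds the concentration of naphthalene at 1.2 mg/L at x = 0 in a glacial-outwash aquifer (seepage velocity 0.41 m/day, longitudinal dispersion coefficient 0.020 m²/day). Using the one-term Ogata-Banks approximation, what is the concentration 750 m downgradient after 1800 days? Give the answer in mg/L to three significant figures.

For a continuous step input, C/C₀ ≈ ½·erfc((x−vt)/(2√(Dt))).
vt = 0.41 × 1800 = 738 m and 2√(Dt) = 2√(0.020 × 1800) = 12.00 m.
Argument (x−vt)/(2√(Dt)) = (750 − 738)/12.00 = 1.000; ½·erfc(1.000) = 0.07865.
C = 1.2 × 0.07865 = 0.0944 mg/L.

0.0944 mg/L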